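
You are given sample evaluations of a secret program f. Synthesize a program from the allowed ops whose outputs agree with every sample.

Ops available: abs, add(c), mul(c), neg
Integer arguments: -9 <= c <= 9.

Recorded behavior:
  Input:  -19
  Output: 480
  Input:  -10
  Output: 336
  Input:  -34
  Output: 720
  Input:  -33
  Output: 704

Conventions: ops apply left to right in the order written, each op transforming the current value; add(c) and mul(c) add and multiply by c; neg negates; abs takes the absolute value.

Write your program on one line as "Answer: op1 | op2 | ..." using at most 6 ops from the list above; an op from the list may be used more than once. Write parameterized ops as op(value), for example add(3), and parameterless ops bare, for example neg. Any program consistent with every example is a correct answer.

add(-7) | add(-4) | neg | mul(8) | mul(2)

Check, running the answer program on each example:
  -19 -> -26 -> -30 -> 30 -> 240 -> 480
  -10 -> -17 -> -21 -> 21 -> 168 -> 336
  -34 -> -41 -> -45 -> 45 -> 360 -> 720
  -33 -> -40 -> -44 -> 44 -> 352 -> 704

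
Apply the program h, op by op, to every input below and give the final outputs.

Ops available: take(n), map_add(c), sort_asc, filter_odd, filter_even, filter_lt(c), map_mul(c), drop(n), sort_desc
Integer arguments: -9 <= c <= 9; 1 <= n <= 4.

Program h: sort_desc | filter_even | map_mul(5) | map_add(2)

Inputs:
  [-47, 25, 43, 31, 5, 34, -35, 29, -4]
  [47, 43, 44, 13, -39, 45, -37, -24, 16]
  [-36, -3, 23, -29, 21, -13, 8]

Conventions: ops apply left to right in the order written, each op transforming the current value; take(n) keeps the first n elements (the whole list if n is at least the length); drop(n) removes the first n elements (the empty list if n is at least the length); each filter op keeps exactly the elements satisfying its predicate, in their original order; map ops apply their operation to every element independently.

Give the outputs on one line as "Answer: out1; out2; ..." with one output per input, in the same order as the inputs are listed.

[172, -18]; [222, 82, -118]; [42, -178]

Execution, op by op:
  [-47, 25, 43, 31, 5, 34, -35, 29, -4] -> [43, 34, 31, 29, 25, 5, -4, -35, -47] -> [34, -4] -> [170, -20] -> [172, -18]
  [47, 43, 44, 13, -39, 45, -37, -24, 16] -> [47, 45, 44, 43, 16, 13, -24, -37, -39] -> [44, 16, -24] -> [220, 80, -120] -> [222, 82, -118]
  [-36, -3, 23, -29, 21, -13, 8] -> [23, 21, 8, -3, -13, -29, -36] -> [8, -36] -> [40, -180] -> [42, -178]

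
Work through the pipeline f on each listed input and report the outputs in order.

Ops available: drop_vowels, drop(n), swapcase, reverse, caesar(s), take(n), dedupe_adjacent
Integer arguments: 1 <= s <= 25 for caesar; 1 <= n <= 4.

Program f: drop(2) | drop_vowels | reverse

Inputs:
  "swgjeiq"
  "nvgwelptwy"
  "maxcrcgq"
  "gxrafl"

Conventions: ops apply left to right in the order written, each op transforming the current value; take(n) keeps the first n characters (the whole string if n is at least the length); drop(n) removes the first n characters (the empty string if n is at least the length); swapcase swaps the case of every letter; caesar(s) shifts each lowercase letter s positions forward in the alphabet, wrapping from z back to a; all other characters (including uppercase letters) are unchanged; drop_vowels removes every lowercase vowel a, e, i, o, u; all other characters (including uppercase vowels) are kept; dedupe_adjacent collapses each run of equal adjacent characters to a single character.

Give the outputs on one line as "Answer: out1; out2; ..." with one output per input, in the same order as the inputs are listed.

"qjg"; "ywtplwg"; "qgcrcx"; "lfr"

Execution, op by op:
  "swgjeiq" -> "gjeiq" -> "gjq" -> "qjg"
  "nvgwelptwy" -> "gwelptwy" -> "gwlptwy" -> "ywtplwg"
  "maxcrcgq" -> "xcrcgq" -> "xcrcgq" -> "qgcrcx"
  "gxrafl" -> "rafl" -> "rfl" -> "lfr"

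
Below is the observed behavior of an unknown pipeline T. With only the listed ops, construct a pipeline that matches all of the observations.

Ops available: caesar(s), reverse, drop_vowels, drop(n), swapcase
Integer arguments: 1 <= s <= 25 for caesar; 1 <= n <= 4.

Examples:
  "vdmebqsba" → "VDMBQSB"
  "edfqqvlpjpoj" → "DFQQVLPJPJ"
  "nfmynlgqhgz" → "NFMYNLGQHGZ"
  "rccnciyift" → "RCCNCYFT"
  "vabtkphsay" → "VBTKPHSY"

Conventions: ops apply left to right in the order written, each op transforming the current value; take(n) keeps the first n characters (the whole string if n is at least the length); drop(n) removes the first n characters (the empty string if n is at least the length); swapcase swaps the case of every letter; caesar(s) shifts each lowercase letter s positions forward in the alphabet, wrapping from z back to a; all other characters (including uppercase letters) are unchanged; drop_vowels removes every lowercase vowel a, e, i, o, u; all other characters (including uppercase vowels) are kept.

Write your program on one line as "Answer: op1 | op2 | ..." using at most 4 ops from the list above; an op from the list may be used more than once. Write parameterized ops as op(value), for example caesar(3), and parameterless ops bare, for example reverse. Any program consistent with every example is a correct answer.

reverse | drop_vowels | swapcase | reverse

Check, running the answer program on each example:
  "vdmebqsba" -> "absqbemdv" -> "bsqbmdv" -> "BSQBMDV" -> "VDMBQSB"
  "edfqqvlpjpoj" -> "jopjplvqqfde" -> "jpjplvqqfd" -> "JPJPLVQQFD" -> "DFQQVLPJPJ"
  "nfmynlgqhgz" -> "zghqglnymfn" -> "zghqglnymfn" -> "ZGHQGLNYMFN" -> "NFMYNLGQHGZ"
  "rccnciyift" -> "tfiyicnccr" -> "tfycnccr" -> "TFYCNCCR" -> "RCCNCYFT"
  "vabtkphsay" -> "yashpktbav" -> "yshpktbv" -> "YSHPKTBV" -> "VBTKPHSY"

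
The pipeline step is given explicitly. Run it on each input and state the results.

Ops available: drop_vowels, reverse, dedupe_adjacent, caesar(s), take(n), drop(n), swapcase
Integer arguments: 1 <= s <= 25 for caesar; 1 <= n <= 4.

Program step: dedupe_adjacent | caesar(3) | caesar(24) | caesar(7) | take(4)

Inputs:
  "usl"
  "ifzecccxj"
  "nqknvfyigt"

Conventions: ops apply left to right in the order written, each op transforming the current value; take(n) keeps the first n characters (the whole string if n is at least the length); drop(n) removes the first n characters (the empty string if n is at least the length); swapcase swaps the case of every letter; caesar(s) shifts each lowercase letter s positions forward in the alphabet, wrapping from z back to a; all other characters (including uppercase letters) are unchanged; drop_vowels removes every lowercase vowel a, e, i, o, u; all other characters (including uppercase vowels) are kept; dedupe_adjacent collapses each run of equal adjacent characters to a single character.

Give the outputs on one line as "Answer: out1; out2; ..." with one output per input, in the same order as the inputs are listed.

"cat"; "qnhm"; "vysv"

Execution, op by op:
  "usl" -> "usl" -> "xvo" -> "vtm" -> "cat" -> "cat"
  "ifzecccxj" -> "ifzecxj" -> "lichfam" -> "jgafdyk" -> "qnhmkfr" -> "qnhm"
  "nqknvfyigt" -> "nqknvfyigt" -> "qtnqyibljw" -> "orlowgzjhu" -> "vysvdngqob" -> "vysv"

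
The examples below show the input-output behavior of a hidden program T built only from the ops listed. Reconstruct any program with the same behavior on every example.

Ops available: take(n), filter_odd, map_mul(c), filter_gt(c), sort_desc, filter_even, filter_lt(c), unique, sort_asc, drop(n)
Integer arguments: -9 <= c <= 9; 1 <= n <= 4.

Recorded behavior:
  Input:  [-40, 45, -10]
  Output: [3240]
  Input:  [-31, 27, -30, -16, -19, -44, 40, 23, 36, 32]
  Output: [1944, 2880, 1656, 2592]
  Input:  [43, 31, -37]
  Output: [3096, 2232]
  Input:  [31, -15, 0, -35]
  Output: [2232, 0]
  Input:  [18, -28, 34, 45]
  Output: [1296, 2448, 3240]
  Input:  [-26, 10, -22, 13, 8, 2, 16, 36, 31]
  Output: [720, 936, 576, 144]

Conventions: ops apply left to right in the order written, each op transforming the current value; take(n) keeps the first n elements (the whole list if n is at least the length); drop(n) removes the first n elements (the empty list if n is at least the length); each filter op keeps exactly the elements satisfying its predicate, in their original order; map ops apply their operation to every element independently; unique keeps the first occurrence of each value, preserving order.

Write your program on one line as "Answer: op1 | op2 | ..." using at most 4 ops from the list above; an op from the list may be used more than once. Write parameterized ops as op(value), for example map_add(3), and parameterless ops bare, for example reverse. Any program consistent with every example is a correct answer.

filter_gt(-6) | map_mul(-9) | take(4) | map_mul(-8)

Check, running the answer program on each example:
  [-40, 45, -10] -> [45] -> [-405] -> [-405] -> [3240]
  [-31, 27, -30, -16, -19, -44, 40, 23, 36, 32] -> [27, 40, 23, 36, 32] -> [-243, -360, -207, -324, -288] -> [-243, -360, -207, -324] -> [1944, 2880, 1656, 2592]
  [43, 31, -37] -> [43, 31] -> [-387, -279] -> [-387, -279] -> [3096, 2232]
  [31, -15, 0, -35] -> [31, 0] -> [-279, 0] -> [-279, 0] -> [2232, 0]
  [18, -28, 34, 45] -> [18, 34, 45] -> [-162, -306, -405] -> [-162, -306, -405] -> [1296, 2448, 3240]
  [-26, 10, -22, 13, 8, 2, 16, 36, 31] -> [10, 13, 8, 2, 16, 36, 31] -> [-90, -117, -72, -18, -144, -324, -279] -> [-90, -117, -72, -18] -> [720, 936, 576, 144]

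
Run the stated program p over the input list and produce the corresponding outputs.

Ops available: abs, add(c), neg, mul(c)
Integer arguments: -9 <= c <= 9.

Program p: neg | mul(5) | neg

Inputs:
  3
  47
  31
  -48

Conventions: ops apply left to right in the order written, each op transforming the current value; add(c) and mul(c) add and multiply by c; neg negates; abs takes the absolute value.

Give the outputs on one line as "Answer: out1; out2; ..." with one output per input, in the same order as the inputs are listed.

Execution, op by op:
  3 -> -3 -> -15 -> 15
  47 -> -47 -> -235 -> 235
  31 -> -31 -> -155 -> 155
  -48 -> 48 -> 240 -> -240

15; 235; 155; -240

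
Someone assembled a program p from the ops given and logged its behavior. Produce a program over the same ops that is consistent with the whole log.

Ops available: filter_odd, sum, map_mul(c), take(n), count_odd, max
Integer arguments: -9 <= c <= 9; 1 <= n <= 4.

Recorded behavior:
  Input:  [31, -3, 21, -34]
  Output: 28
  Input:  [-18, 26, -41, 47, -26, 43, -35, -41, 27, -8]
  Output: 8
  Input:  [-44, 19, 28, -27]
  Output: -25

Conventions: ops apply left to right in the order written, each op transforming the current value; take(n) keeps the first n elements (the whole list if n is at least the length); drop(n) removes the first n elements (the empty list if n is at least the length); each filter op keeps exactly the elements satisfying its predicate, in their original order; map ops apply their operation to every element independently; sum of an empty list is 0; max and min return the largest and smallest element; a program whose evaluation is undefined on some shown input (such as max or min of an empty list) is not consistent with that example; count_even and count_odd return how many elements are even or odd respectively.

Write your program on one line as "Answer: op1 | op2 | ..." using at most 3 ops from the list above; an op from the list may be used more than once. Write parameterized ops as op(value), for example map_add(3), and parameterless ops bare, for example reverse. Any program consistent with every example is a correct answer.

take(2) | sum

Check, running the answer program on each example:
  [31, -3, 21, -34] -> [31, -3] -> 28
  [-18, 26, -41, 47, -26, 43, -35, -41, 27, -8] -> [-18, 26] -> 8
  [-44, 19, 28, -27] -> [-44, 19] -> -25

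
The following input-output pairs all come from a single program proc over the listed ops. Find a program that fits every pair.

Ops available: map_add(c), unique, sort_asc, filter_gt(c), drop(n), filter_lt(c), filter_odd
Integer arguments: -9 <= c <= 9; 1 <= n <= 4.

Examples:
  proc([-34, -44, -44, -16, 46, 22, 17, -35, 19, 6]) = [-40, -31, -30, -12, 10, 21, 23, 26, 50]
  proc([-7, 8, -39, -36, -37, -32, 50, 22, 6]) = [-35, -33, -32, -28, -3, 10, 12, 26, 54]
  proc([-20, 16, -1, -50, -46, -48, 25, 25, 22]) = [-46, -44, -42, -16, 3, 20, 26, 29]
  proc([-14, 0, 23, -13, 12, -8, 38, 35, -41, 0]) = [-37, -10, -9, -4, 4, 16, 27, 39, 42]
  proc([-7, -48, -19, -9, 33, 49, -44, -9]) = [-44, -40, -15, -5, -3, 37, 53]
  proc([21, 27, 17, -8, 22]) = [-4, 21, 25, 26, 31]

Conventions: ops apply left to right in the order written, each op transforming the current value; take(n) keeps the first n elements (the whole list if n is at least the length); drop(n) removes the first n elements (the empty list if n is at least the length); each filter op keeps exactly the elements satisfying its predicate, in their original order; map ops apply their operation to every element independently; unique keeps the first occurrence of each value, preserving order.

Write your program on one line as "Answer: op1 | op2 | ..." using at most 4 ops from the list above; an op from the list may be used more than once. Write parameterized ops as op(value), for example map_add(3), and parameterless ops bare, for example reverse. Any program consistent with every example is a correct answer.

map_add(4) | unique | sort_asc

Check, running the answer program on each example:
  [-34, -44, -44, -16, 46, 22, 17, -35, 19, 6] -> [-30, -40, -40, -12, 50, 26, 21, -31, 23, 10] -> [-30, -40, -12, 50, 26, 21, -31, 23, 10] -> [-40, -31, -30, -12, 10, 21, 23, 26, 50]
  [-7, 8, -39, -36, -37, -32, 50, 22, 6] -> [-3, 12, -35, -32, -33, -28, 54, 26, 10] -> [-3, 12, -35, -32, -33, -28, 54, 26, 10] -> [-35, -33, -32, -28, -3, 10, 12, 26, 54]
  [-20, 16, -1, -50, -46, -48, 25, 25, 22] -> [-16, 20, 3, -46, -42, -44, 29, 29, 26] -> [-16, 20, 3, -46, -42, -44, 29, 26] -> [-46, -44, -42, -16, 3, 20, 26, 29]
  [-14, 0, 23, -13, 12, -8, 38, 35, -41, 0] -> [-10, 4, 27, -9, 16, -4, 42, 39, -37, 4] -> [-10, 4, 27, -9, 16, -4, 42, 39, -37] -> [-37, -10, -9, -4, 4, 16, 27, 39, 42]
  [-7, -48, -19, -9, 33, 49, -44, -9] -> [-3, -44, -15, -5, 37, 53, -40, -5] -> [-3, -44, -15, -5, 37, 53, -40] -> [-44, -40, -15, -5, -3, 37, 53]
  [21, 27, 17, -8, 22] -> [25, 31, 21, -4, 26] -> [25, 31, 21, -4, 26] -> [-4, 21, 25, 26, 31]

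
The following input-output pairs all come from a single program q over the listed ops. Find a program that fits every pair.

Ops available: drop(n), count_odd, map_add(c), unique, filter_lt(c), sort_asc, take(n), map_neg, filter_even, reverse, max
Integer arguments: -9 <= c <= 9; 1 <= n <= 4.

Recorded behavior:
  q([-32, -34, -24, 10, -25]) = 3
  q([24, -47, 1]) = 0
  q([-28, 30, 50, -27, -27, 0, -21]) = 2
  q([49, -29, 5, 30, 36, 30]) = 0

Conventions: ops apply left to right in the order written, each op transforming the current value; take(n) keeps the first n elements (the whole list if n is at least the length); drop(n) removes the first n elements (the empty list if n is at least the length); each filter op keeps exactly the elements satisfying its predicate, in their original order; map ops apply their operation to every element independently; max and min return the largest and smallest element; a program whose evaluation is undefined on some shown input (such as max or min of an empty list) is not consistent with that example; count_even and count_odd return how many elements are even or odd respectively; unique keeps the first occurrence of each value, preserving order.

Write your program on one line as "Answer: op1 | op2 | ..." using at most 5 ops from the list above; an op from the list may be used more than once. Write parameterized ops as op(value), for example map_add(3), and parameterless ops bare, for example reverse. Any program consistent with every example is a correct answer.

filter_lt(3) | map_add(-5) | map_add(-6) | count_odd

Check, running the answer program on each example:
  [-32, -34, -24, 10, -25] -> [-32, -34, -24, -25] -> [-37, -39, -29, -30] -> [-43, -45, -35, -36] -> 3
  [24, -47, 1] -> [-47, 1] -> [-52, -4] -> [-58, -10] -> 0
  [-28, 30, 50, -27, -27, 0, -21] -> [-28, -27, -27, 0, -21] -> [-33, -32, -32, -5, -26] -> [-39, -38, -38, -11, -32] -> 2
  [49, -29, 5, 30, 36, 30] -> [-29] -> [-34] -> [-40] -> 0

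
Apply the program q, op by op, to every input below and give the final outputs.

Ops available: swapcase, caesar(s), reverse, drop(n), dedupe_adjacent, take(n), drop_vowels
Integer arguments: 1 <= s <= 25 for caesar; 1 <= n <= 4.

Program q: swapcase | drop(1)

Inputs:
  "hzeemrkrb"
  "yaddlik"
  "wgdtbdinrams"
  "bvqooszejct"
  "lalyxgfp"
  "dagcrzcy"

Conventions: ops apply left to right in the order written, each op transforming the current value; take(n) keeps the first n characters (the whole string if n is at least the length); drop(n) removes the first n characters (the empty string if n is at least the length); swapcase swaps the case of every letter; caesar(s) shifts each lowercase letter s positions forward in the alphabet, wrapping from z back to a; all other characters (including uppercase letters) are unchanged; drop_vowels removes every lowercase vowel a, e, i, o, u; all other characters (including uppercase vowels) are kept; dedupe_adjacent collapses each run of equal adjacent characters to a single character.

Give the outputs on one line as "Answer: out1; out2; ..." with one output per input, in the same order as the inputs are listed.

Execution, op by op:
  "hzeemrkrb" -> "HZEEMRKRB" -> "ZEEMRKRB"
  "yaddlik" -> "YADDLIK" -> "ADDLIK"
  "wgdtbdinrams" -> "WGDTBDINRAMS" -> "GDTBDINRAMS"
  "bvqooszejct" -> "BVQOOSZEJCT" -> "VQOOSZEJCT"
  "lalyxgfp" -> "LALYXGFP" -> "ALYXGFP"
  "dagcrzcy" -> "DAGCRZCY" -> "AGCRZCY"

"ZEEMRKRB"; "ADDLIK"; "GDTBDINRAMS"; "VQOOSZEJCT"; "ALYXGFP"; "AGCRZCY"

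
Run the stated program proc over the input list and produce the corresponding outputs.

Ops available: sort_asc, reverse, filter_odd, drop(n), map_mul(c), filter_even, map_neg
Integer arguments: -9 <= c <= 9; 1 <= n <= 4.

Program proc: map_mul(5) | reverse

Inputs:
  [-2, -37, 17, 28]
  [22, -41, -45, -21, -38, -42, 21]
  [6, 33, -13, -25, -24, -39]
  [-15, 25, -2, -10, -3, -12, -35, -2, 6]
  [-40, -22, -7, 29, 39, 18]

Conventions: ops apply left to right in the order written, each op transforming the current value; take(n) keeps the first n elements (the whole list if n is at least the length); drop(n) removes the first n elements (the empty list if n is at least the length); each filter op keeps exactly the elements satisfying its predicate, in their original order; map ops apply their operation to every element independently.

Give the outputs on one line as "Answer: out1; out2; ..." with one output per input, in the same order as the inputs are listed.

[140, 85, -185, -10]; [105, -210, -190, -105, -225, -205, 110]; [-195, -120, -125, -65, 165, 30]; [30, -10, -175, -60, -15, -50, -10, 125, -75]; [90, 195, 145, -35, -110, -200]

Execution, op by op:
  [-2, -37, 17, 28] -> [-10, -185, 85, 140] -> [140, 85, -185, -10]
  [22, -41, -45, -21, -38, -42, 21] -> [110, -205, -225, -105, -190, -210, 105] -> [105, -210, -190, -105, -225, -205, 110]
  [6, 33, -13, -25, -24, -39] -> [30, 165, -65, -125, -120, -195] -> [-195, -120, -125, -65, 165, 30]
  [-15, 25, -2, -10, -3, -12, -35, -2, 6] -> [-75, 125, -10, -50, -15, -60, -175, -10, 30] -> [30, -10, -175, -60, -15, -50, -10, 125, -75]
  [-40, -22, -7, 29, 39, 18] -> [-200, -110, -35, 145, 195, 90] -> [90, 195, 145, -35, -110, -200]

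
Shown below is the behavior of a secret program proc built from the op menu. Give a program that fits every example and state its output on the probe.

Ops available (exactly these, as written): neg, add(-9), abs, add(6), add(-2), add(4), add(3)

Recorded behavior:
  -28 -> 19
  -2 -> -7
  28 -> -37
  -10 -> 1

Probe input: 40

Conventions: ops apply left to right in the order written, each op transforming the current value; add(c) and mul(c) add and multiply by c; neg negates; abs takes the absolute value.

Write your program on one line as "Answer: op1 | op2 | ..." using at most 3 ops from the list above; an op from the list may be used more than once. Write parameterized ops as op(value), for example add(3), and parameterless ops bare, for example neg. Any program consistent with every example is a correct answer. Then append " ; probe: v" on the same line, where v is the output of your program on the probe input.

add(3) | add(6) | neg ; probe: -49

Check, running the answer program on each example:
  -28 -> -25 -> -19 -> 19
  -2 -> 1 -> 7 -> -7
  28 -> 31 -> 37 -> -37
  -10 -> -7 -> -1 -> 1
  probe: 40 -> 43 -> 49 -> -49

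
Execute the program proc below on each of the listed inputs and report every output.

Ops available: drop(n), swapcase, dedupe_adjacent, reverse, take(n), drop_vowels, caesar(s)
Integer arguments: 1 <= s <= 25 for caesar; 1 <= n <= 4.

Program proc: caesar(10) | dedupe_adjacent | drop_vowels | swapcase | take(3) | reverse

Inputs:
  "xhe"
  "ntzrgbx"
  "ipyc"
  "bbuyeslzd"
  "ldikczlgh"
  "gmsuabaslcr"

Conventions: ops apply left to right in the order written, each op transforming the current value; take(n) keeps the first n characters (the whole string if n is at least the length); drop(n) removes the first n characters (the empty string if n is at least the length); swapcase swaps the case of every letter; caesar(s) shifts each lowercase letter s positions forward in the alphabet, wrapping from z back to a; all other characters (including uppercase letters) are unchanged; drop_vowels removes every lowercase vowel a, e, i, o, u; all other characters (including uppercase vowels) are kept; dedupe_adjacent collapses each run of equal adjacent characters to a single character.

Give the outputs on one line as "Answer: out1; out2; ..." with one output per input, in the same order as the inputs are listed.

Execution, op by op:
  "xhe" -> "hro" -> "hro" -> "hr" -> "HR" -> "HR" -> "RH"
  "ntzrgbx" -> "xdjbqlh" -> "xdjbqlh" -> "xdjbqlh" -> "XDJBQLH" -> "XDJ" -> "JDX"
  "ipyc" -> "szim" -> "szim" -> "szm" -> "SZM" -> "SZM" -> "MZS"
  "bbuyeslzd" -> "lleiocvjn" -> "leiocvjn" -> "lcvjn" -> "LCVJN" -> "LCV" -> "VCL"
  "ldikczlgh" -> "vnsumjvqr" -> "vnsumjvqr" -> "vnsmjvqr" -> "VNSMJVQR" -> "VNS" -> "SNV"
  "gmsuabaslcr" -> "qwceklkcvmb" -> "qwceklkcvmb" -> "qwcklkcvmb" -> "QWCKLKCVMB" -> "QWC" -> "CWQ"

"RH"; "JDX"; "MZS"; "VCL"; "SNV"; "CWQ"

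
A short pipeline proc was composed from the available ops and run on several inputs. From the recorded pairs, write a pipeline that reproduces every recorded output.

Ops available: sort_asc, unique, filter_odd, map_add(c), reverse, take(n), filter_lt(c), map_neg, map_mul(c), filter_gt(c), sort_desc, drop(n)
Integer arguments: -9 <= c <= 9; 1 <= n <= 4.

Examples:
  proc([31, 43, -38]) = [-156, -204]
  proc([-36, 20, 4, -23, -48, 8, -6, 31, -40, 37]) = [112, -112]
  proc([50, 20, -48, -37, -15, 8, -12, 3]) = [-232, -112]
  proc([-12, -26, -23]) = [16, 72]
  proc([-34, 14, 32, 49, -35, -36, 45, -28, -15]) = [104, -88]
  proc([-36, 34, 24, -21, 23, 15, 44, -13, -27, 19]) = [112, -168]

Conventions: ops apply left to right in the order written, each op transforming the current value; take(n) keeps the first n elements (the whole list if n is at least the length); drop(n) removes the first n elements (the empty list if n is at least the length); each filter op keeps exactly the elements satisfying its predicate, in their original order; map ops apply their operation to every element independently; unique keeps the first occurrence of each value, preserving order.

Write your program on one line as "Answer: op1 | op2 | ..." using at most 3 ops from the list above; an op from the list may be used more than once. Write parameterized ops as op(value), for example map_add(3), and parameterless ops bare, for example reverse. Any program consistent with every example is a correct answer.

map_add(8) | map_mul(-4) | take(2)

Check, running the answer program on each example:
  [31, 43, -38] -> [39, 51, -30] -> [-156, -204, 120] -> [-156, -204]
  [-36, 20, 4, -23, -48, 8, -6, 31, -40, 37] -> [-28, 28, 12, -15, -40, 16, 2, 39, -32, 45] -> [112, -112, -48, 60, 160, -64, -8, -156, 128, -180] -> [112, -112]
  [50, 20, -48, -37, -15, 8, -12, 3] -> [58, 28, -40, -29, -7, 16, -4, 11] -> [-232, -112, 160, 116, 28, -64, 16, -44] -> [-232, -112]
  [-12, -26, -23] -> [-4, -18, -15] -> [16, 72, 60] -> [16, 72]
  [-34, 14, 32, 49, -35, -36, 45, -28, -15] -> [-26, 22, 40, 57, -27, -28, 53, -20, -7] -> [104, -88, -160, -228, 108, 112, -212, 80, 28] -> [104, -88]
  [-36, 34, 24, -21, 23, 15, 44, -13, -27, 19] -> [-28, 42, 32, -13, 31, 23, 52, -5, -19, 27] -> [112, -168, -128, 52, -124, -92, -208, 20, 76, -108] -> [112, -168]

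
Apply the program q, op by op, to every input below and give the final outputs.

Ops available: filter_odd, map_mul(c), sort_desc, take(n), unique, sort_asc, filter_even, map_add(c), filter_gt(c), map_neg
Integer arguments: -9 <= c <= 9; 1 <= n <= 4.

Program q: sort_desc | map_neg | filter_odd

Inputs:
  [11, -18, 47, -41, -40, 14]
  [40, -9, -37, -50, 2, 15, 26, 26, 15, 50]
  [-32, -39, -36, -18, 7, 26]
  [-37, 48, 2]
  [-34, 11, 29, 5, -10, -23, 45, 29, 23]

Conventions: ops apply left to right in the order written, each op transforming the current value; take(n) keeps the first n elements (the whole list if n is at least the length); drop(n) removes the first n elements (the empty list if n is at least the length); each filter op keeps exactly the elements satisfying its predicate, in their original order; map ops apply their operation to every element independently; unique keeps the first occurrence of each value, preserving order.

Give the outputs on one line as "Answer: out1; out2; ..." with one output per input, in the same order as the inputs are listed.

[-47, -11, 41]; [-15, -15, 9, 37]; [-7, 39]; [37]; [-45, -29, -29, -23, -11, -5, 23]

Execution, op by op:
  [11, -18, 47, -41, -40, 14] -> [47, 14, 11, -18, -40, -41] -> [-47, -14, -11, 18, 40, 41] -> [-47, -11, 41]
  [40, -9, -37, -50, 2, 15, 26, 26, 15, 50] -> [50, 40, 26, 26, 15, 15, 2, -9, -37, -50] -> [-50, -40, -26, -26, -15, -15, -2, 9, 37, 50] -> [-15, -15, 9, 37]
  [-32, -39, -36, -18, 7, 26] -> [26, 7, -18, -32, -36, -39] -> [-26, -7, 18, 32, 36, 39] -> [-7, 39]
  [-37, 48, 2] -> [48, 2, -37] -> [-48, -2, 37] -> [37]
  [-34, 11, 29, 5, -10, -23, 45, 29, 23] -> [45, 29, 29, 23, 11, 5, -10, -23, -34] -> [-45, -29, -29, -23, -11, -5, 10, 23, 34] -> [-45, -29, -29, -23, -11, -5, 23]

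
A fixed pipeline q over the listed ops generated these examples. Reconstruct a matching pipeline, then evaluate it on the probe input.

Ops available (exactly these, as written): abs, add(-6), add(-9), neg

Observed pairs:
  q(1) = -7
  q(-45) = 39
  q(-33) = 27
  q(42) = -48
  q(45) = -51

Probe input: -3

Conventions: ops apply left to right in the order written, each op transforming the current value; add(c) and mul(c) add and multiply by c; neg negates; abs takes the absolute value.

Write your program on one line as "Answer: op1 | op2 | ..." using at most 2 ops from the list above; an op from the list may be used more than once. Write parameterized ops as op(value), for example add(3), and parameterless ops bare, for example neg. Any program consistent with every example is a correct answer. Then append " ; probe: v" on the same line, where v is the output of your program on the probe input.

neg | add(-6) ; probe: -3

Check, running the answer program on each example:
  1 -> -1 -> -7
  -45 -> 45 -> 39
  -33 -> 33 -> 27
  42 -> -42 -> -48
  45 -> -45 -> -51
  probe: -3 -> 3 -> -3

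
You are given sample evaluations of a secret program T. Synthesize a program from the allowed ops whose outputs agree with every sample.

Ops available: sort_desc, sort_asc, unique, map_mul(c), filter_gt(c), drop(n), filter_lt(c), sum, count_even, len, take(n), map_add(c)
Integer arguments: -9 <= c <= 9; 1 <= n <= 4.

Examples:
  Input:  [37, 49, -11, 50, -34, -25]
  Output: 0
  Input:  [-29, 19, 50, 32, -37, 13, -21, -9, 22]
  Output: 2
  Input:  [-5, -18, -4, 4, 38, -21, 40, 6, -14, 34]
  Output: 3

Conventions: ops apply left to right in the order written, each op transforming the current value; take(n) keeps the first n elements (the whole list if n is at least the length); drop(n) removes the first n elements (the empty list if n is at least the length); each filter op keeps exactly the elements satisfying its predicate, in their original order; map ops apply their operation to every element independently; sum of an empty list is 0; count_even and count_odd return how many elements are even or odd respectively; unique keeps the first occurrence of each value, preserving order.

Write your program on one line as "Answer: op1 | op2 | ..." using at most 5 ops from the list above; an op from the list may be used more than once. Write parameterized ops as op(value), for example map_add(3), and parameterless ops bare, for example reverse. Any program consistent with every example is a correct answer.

drop(2) | drop(3) | map_add(-1) | filter_gt(2) | len

Check, running the answer program on each example:
  [37, 49, -11, 50, -34, -25] -> [-11, 50, -34, -25] -> [-25] -> [-26] -> [] -> 0
  [-29, 19, 50, 32, -37, 13, -21, -9, 22] -> [50, 32, -37, 13, -21, -9, 22] -> [13, -21, -9, 22] -> [12, -22, -10, 21] -> [12, 21] -> 2
  [-5, -18, -4, 4, 38, -21, 40, 6, -14, 34] -> [-4, 4, 38, -21, 40, 6, -14, 34] -> [-21, 40, 6, -14, 34] -> [-22, 39, 5, -15, 33] -> [39, 5, 33] -> 3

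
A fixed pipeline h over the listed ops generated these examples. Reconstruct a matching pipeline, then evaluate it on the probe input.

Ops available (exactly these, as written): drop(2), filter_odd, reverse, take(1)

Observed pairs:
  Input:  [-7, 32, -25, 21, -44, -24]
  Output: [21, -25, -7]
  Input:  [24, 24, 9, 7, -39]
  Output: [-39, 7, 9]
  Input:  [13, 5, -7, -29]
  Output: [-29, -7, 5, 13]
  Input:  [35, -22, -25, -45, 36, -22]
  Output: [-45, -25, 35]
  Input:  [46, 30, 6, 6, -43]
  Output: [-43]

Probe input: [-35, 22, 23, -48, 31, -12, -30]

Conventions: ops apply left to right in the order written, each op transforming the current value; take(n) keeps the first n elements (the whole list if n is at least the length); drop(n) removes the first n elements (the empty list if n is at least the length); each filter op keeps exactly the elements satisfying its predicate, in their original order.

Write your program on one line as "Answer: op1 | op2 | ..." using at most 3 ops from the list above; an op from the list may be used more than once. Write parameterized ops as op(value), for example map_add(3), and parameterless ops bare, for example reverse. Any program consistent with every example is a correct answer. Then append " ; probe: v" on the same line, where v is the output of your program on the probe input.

filter_odd | reverse ; probe: [31, 23, -35]

Check, running the answer program on each example:
  [-7, 32, -25, 21, -44, -24] -> [-7, -25, 21] -> [21, -25, -7]
  [24, 24, 9, 7, -39] -> [9, 7, -39] -> [-39, 7, 9]
  [13, 5, -7, -29] -> [13, 5, -7, -29] -> [-29, -7, 5, 13]
  [35, -22, -25, -45, 36, -22] -> [35, -25, -45] -> [-45, -25, 35]
  [46, 30, 6, 6, -43] -> [-43] -> [-43]
  probe: [-35, 22, 23, -48, 31, -12, -30] -> [-35, 23, 31] -> [31, 23, -35]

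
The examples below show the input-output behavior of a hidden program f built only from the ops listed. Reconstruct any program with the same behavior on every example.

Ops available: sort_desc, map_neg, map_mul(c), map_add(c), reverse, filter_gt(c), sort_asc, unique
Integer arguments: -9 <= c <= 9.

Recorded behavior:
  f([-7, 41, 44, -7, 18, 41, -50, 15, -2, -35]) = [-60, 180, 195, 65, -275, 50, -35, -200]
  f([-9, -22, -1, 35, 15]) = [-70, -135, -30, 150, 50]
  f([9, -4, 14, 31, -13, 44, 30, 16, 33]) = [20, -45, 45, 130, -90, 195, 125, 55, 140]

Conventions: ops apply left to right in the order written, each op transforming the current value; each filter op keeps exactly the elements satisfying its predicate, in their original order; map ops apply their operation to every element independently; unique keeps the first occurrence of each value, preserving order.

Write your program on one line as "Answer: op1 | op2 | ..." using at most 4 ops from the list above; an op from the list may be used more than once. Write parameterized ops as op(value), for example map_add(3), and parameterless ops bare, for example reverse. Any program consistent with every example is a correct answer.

unique | map_add(-5) | map_mul(5)

Check, running the answer program on each example:
  [-7, 41, 44, -7, 18, 41, -50, 15, -2, -35] -> [-7, 41, 44, 18, -50, 15, -2, -35] -> [-12, 36, 39, 13, -55, 10, -7, -40] -> [-60, 180, 195, 65, -275, 50, -35, -200]
  [-9, -22, -1, 35, 15] -> [-9, -22, -1, 35, 15] -> [-14, -27, -6, 30, 10] -> [-70, -135, -30, 150, 50]
  [9, -4, 14, 31, -13, 44, 30, 16, 33] -> [9, -4, 14, 31, -13, 44, 30, 16, 33] -> [4, -9, 9, 26, -18, 39, 25, 11, 28] -> [20, -45, 45, 130, -90, 195, 125, 55, 140]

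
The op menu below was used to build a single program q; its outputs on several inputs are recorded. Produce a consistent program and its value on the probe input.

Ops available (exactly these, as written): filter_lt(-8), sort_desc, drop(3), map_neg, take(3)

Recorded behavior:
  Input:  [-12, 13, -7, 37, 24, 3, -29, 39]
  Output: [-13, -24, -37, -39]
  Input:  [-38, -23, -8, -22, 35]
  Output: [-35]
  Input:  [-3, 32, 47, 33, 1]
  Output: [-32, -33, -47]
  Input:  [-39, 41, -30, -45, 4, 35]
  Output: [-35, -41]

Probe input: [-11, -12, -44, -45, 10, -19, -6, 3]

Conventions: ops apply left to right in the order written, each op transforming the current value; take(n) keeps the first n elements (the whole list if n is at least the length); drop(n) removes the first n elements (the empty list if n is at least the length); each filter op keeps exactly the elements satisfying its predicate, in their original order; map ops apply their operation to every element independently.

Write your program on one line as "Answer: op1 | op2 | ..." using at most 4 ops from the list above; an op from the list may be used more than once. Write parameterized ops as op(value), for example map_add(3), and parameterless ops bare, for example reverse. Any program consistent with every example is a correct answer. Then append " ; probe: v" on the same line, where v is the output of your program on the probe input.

map_neg | sort_desc | filter_lt(-8) ; probe: [-10]

Check, running the answer program on each example:
  [-12, 13, -7, 37, 24, 3, -29, 39] -> [12, -13, 7, -37, -24, -3, 29, -39] -> [29, 12, 7, -3, -13, -24, -37, -39] -> [-13, -24, -37, -39]
  [-38, -23, -8, -22, 35] -> [38, 23, 8, 22, -35] -> [38, 23, 22, 8, -35] -> [-35]
  [-3, 32, 47, 33, 1] -> [3, -32, -47, -33, -1] -> [3, -1, -32, -33, -47] -> [-32, -33, -47]
  [-39, 41, -30, -45, 4, 35] -> [39, -41, 30, 45, -4, -35] -> [45, 39, 30, -4, -35, -41] -> [-35, -41]
  probe: [-11, -12, -44, -45, 10, -19, -6, 3] -> [11, 12, 44, 45, -10, 19, 6, -3] -> [45, 44, 19, 12, 11, 6, -3, -10] -> [-10]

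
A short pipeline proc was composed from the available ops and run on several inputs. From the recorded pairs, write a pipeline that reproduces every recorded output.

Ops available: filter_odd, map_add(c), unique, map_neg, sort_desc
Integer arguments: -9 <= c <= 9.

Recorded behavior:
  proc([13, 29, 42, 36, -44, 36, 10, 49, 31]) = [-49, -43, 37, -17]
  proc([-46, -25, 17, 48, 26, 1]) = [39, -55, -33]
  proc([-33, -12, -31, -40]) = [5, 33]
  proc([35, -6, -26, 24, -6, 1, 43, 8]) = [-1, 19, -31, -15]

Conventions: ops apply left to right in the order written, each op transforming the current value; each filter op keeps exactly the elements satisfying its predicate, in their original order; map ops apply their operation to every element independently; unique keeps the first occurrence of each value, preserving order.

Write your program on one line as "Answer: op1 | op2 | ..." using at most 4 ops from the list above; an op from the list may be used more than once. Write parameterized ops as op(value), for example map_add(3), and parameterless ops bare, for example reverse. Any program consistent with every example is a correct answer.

unique | map_neg | map_add(-7) | filter_odd

Check, running the answer program on each example:
  [13, 29, 42, 36, -44, 36, 10, 49, 31] -> [13, 29, 42, 36, -44, 10, 49, 31] -> [-13, -29, -42, -36, 44, -10, -49, -31] -> [-20, -36, -49, -43, 37, -17, -56, -38] -> [-49, -43, 37, -17]
  [-46, -25, 17, 48, 26, 1] -> [-46, -25, 17, 48, 26, 1] -> [46, 25, -17, -48, -26, -1] -> [39, 18, -24, -55, -33, -8] -> [39, -55, -33]
  [-33, -12, -31, -40] -> [-33, -12, -31, -40] -> [33, 12, 31, 40] -> [26, 5, 24, 33] -> [5, 33]
  [35, -6, -26, 24, -6, 1, 43, 8] -> [35, -6, -26, 24, 1, 43, 8] -> [-35, 6, 26, -24, -1, -43, -8] -> [-42, -1, 19, -31, -8, -50, -15] -> [-1, 19, -31, -15]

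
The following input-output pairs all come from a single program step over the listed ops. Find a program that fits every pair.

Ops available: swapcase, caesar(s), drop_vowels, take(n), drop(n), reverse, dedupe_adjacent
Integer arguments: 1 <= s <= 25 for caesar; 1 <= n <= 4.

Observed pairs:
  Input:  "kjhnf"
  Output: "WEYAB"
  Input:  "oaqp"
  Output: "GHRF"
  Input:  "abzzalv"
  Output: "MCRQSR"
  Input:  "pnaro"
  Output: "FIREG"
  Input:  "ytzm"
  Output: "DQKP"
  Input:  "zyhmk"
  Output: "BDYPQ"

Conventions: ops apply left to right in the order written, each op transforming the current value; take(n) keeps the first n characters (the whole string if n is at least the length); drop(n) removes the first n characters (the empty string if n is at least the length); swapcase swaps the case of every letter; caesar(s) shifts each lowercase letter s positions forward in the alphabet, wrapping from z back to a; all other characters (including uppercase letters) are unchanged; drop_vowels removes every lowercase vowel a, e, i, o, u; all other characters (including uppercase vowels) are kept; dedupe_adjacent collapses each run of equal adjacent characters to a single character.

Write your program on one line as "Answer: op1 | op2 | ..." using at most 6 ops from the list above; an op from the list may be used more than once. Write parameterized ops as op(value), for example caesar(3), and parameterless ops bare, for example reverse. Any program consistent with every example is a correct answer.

reverse | dedupe_adjacent | caesar(14) | caesar(3) | swapcase

Check, running the answer program on each example:
  "kjhnf" -> "fnhjk" -> "fnhjk" -> "tbvxy" -> "weyab" -> "WEYAB"
  "oaqp" -> "pqao" -> "pqao" -> "deoc" -> "ghrf" -> "GHRF"
  "abzzalv" -> "vlazzba" -> "vlazba" -> "jzonpo" -> "mcrqsr" -> "MCRQSR"
  "pnaro" -> "oranp" -> "oranp" -> "cfobd" -> "fireg" -> "FIREG"
  "ytzm" -> "mzty" -> "mzty" -> "anhm" -> "dqkp" -> "DQKP"
  "zyhmk" -> "kmhyz" -> "kmhyz" -> "yavmn" -> "bdypq" -> "BDYPQ"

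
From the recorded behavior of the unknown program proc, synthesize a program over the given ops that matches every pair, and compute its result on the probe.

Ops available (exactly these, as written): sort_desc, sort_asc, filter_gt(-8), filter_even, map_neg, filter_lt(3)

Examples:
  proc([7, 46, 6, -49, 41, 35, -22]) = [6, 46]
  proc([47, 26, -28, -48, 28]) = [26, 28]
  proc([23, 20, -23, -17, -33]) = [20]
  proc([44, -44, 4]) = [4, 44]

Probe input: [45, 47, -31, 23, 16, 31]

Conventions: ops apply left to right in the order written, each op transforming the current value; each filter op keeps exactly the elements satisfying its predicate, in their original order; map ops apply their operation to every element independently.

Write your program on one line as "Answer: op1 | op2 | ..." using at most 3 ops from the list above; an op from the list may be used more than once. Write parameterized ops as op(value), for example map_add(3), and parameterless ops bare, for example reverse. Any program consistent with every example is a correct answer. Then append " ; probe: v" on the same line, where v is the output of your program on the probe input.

sort_asc | filter_gt(-8) | filter_even ; probe: [16]

Check, running the answer program on each example:
  [7, 46, 6, -49, 41, 35, -22] -> [-49, -22, 6, 7, 35, 41, 46] -> [6, 7, 35, 41, 46] -> [6, 46]
  [47, 26, -28, -48, 28] -> [-48, -28, 26, 28, 47] -> [26, 28, 47] -> [26, 28]
  [23, 20, -23, -17, -33] -> [-33, -23, -17, 20, 23] -> [20, 23] -> [20]
  [44, -44, 4] -> [-44, 4, 44] -> [4, 44] -> [4, 44]
  probe: [45, 47, -31, 23, 16, 31] -> [-31, 16, 23, 31, 45, 47] -> [16, 23, 31, 45, 47] -> [16]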